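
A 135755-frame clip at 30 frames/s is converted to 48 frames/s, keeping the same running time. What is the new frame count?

Target frames = source frames × (target rate / source rate) = 135755 × (48)/(30) = 135755 × 8/5 = 217208.

217208 frames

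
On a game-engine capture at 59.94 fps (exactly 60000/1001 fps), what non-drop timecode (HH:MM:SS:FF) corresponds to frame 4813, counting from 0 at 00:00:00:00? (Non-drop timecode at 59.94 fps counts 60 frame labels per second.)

00:01:20:13

4813 ÷ 60 = 80 full seconds, remainder 13 frames.
80 s = 0 h 1 min 20 s.
Timecode: 00:01:20:13.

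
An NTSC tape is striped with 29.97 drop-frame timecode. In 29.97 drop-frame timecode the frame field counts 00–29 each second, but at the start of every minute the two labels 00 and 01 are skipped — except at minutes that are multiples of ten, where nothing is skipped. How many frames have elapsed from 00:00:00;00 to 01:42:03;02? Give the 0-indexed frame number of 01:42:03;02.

183508

Complete 10-minute blocks: 10, each 17982 frames → 179820.
Remaining 2 whole minutes in the current block: 1800 + 1 × 1798 = 3598 frames.
Within the current minute: 3 × 30 + 2 − 2 = 90 (labels ;00/;01 skipped at this minute). Total = 179820 + 3598 + 90 = 183508.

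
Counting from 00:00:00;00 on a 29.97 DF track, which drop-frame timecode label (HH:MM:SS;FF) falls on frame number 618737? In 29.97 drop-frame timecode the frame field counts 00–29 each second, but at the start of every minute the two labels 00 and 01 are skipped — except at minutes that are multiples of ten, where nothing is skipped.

05:44:05;07

Ten DF minutes hold 17982 frames, so frame 618737 lies in block 34 (frames 611388–629369) with 7349 frames into that block.
The block's first minute is 1800 frames and the rest 1798 each; 7349 frames reaches minute 4, so 34 × 18 + 4 × 2 = 620 labels have been skipped so far.
Adding those back, label number 618737 + 620 = 619357 at 30 labels/s is 20645 s + 7 f = 5 h 44 min 5 s frame 7, i.e. 05:44:05;07.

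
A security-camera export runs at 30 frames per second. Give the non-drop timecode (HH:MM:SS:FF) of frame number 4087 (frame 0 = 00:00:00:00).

4087 ÷ 30 = 136 full seconds, remainder 7 frames.
136 s = 0 h 2 min 16 s.
Timecode: 00:02:16:07.

00:02:16:07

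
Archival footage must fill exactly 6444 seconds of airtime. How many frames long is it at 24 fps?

Frames = 6444 × 24 = 154656.

154656 frames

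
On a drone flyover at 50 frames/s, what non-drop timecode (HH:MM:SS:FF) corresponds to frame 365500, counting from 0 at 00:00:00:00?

02:01:50:00

365500 ÷ 50 = 7310 full seconds, remainder 0 frames.
7310 s = 2 h 1 min 50 s.
Timecode: 02:01:50:00.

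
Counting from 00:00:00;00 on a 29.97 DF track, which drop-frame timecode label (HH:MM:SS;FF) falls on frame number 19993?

00:11:07;03

Ten DF minutes hold 17982 frames, so frame 19993 lies in block 1 (frames 17982–35963) with 2011 frames into that block.
The block's first minute is 1800 frames and the rest 1798 each; 2011 frames reaches minute 1, so 1 × 18 + 1 × 2 = 20 labels have been skipped so far.
Adding those back, label number 19993 + 20 = 20013 at 30 labels/s is 667 s + 3 f = 0 h 11 min 7 s frame 3, i.e. 00:11:07;03.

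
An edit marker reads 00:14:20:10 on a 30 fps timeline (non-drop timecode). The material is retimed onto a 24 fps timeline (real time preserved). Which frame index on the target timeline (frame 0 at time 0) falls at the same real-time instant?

frame 20648

Source frame index: (0×3600 + 14×60 + 20) × 30 + 10 = 25810.
Real time: 25810 / (30) = 2581/3 s.
Target frame: (2581/3) × (24) = 20648.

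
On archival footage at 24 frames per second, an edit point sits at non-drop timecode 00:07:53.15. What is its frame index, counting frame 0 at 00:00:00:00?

frame 11367

Total seconds to the label: (0 × 3600 + 7 × 60 + 53) = 473.
Frame index = 473 × 24 + 15 = 11367.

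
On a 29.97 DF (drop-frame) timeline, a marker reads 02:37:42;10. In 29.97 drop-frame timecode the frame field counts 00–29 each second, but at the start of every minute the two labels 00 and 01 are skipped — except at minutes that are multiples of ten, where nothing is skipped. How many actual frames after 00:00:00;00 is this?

Complete 10-minute blocks: 15, each 17982 frames → 269730.
Remaining 7 whole minutes in the current block: 1800 + 6 × 1798 = 12588 frames.
Within the current minute: 42 × 30 + 10 − 2 = 1268 (labels ;00/;01 skipped at this minute). Total = 269730 + 12588 + 1268 = 283586.

283586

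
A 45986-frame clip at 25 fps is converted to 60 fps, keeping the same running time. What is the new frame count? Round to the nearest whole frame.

Frames at target rate = 45986 × (60) / (25) = 551832/5 ≈ 110366.400.
Nearest whole frame: 110366.

110366 frames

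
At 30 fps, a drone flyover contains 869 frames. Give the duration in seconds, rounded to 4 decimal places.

28.9667 seconds

Running time = 869 × 1/30 = 869/30 s ≈ 28.9667 s.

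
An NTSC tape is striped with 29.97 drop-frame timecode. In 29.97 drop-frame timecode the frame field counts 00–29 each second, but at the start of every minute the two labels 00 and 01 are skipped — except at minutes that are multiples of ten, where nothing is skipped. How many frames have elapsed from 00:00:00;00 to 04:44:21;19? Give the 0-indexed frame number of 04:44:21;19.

511337

Complete 10-minute blocks: 28, each 17982 frames → 503496.
Remaining 4 whole minutes in the current block: 1800 + 3 × 1798 = 7194 frames.
Within the current minute: 21 × 30 + 19 − 2 = 647 (labels ;00/;01 skipped at this minute). Total = 503496 + 7194 + 647 = 511337.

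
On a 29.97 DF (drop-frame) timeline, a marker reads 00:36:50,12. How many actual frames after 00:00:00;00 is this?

Complete 10-minute blocks: 3, each 17982 frames → 53946.
Remaining 6 whole minutes in the current block: 1800 + 5 × 1798 = 10790 frames.
Within the current minute: 50 × 30 + 12 − 2 = 1510 (labels ;00/;01 skipped at this minute). Total = 53946 + 10790 + 1510 = 66246.

66246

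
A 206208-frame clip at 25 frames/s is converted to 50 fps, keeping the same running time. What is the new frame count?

412416 frames

Frames at target rate = 206208 × (50) / (25) = 412416.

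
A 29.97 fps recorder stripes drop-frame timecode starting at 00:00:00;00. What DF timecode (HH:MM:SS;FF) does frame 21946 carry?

Ten DF minutes hold 17982 frames, so frame 21946 lies in block 1 (frames 17982–35963) with 3964 frames into that block.
The block's first minute is 1800 frames and the rest 1798 each; 3964 frames reaches minute 2, so 1 × 18 + 2 × 2 = 22 labels have been skipped so far.
Adding those back, label number 21946 + 22 = 21968 at 30 labels/s is 732 s + 8 f = 0 h 12 min 12 s frame 8, i.e. 00:12:12;08.

00:12:12;08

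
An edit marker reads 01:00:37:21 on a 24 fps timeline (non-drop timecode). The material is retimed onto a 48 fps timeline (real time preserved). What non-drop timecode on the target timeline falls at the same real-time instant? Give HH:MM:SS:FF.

01:00:37:42

Source frame index: (1×3600 + 0×60 + 37) × 24 + 21 = 87309.
Real time: 87309 / (24) = 29103/8 s.
Target frame: (29103/8) × (48) = 174618.
At 48 labels/s: frame 174618 → 01:00:37:42.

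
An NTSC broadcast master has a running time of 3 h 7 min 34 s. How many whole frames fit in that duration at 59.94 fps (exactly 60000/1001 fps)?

674565 frames

3 h 7 min 34 s = 11254 s.
Frames = 11254 × 60000/1001 = 675240000/1001 ≈ 674565.4346.
Complete frames: 674565.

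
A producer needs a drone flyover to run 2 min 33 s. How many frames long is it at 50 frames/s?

2 min 33 s = 153 s.
Frames = 153 × 50 = 7650.

7650 frames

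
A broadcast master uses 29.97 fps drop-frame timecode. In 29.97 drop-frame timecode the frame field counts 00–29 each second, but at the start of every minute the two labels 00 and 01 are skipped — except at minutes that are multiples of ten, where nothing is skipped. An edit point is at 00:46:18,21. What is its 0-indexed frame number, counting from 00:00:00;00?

83277

Complete 10-minute blocks: 4, each 17982 frames → 71928.
Remaining 6 whole minutes in the current block: 1800 + 5 × 1798 = 10790 frames.
Within the current minute: 18 × 30 + 21 − 2 = 559 (labels ;00/;01 skipped at this minute). Total = 71928 + 10790 + 559 = 83277.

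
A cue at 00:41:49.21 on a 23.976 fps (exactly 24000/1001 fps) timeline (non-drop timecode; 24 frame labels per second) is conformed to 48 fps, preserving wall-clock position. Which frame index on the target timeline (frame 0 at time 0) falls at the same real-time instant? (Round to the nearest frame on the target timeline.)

frame 120594

Source frame index: (0×3600 + 41×60 + 49) × 24 + 21 = 60237.
Real time: 60237 / (24000/1001) = 20099079/8000 s.
Target frame: (20099079/8000) × (48) = 60297237/500 ≈ 120594.474 → 120594.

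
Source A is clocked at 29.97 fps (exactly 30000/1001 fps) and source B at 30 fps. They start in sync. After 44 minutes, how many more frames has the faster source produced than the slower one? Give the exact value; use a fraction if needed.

44 min = 2640 s.
A emits 30000/1001 × 2640 = 7200000/91 frames; B emits 30 × 2640 = 79200.
Difference = 7200/91 frames (≈ 79.1209); B is ahead of A.

7200/91 frames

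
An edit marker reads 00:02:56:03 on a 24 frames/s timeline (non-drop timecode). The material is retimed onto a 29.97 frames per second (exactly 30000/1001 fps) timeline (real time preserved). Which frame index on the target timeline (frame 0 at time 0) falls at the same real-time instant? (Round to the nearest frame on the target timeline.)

Source frame index: (0×3600 + 2×60 + 56) × 24 + 3 = 4227.
Real time: 4227 / (24) = 1409/8 s.
Target frame: (1409/8) × (30000/1001) = 5283750/1001 ≈ 5278.472 → 5278.

frame 5278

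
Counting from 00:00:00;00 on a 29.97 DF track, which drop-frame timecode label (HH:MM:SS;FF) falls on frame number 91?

Each 10-minute DF block holds 10 × 60 × 30 − 9 × 2 = 17982 frames. 91 ÷ 17982 → 0 full blocks, remainder 91.
Within the partial block the first minute is 1800 frames and each further minute 1798, so 0 further minute boundaries passed. Total skipped labels = 18 × 0 + 2 × 0 = 0.
Non-drop label index = 91 + 0 = 91; at 30 labels/s that is 00:00:03:01, i.e. DF 00:00:03;01.

00:00:03;01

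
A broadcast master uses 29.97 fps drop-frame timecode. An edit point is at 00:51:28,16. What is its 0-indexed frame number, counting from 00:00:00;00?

92564

As if non-drop at 30 labels/s: (0 × 3600 + 51 × 60 + 28) × 30 + 16 = 92656.
Minute boundaries passed: 51; those not divisible by 10: 51 − 5 = 46; dropped labels = 2 × 46 = 92.
Actual frame index = 92656 − 92 = 92564.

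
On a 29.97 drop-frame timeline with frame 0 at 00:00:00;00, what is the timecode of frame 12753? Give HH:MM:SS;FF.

Each 10-minute DF block holds 10 × 60 × 30 − 9 × 2 = 17982 frames. 12753 ÷ 17982 → 0 full blocks, remainder 12753.
Within the partial block the first minute is 1800 frames and each further minute 1798, so 7 further minute boundaries passed. Total skipped labels = 18 × 0 + 2 × 7 = 14.
Non-drop label index = 12753 + 14 = 12767; at 30 labels/s that is 00:07:05:17, i.e. DF 00:07:05;17.

00:07:05;17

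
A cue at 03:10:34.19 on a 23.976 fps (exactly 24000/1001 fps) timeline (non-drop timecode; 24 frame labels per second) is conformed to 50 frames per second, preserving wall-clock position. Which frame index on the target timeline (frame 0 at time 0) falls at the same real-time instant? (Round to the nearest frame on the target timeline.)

frame 572311

Source frame index: (3×3600 + 10×60 + 34) × 24 + 19 = 274435.
Real time: 274435 / (24000/1001) = 54941887/4800 s.
Target frame: (54941887/4800) × (50) = 54941887/96 ≈ 572311.323 → 572311.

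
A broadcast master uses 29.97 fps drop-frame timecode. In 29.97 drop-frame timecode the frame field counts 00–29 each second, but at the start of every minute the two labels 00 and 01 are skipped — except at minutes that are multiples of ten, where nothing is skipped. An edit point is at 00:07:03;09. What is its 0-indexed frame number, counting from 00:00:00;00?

As if non-drop at 30 labels/s: (0 × 3600 + 7 × 60 + 3) × 30 + 9 = 12699.
Minute boundaries passed: 7; those not divisible by 10: 7 − 0 = 7; dropped labels = 2 × 7 = 14.
Actual frame index = 12699 − 14 = 12685.

12685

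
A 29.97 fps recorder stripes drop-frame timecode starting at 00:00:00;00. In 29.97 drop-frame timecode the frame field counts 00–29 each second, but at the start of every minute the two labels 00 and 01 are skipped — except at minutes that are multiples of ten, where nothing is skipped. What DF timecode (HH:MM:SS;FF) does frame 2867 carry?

00:01:35;19

Each 10-minute DF block holds 10 × 60 × 30 − 9 × 2 = 17982 frames. 2867 ÷ 17982 → 0 full blocks, remainder 2867.
Within the partial block the first minute is 1800 frames and each further minute 1798, so 1 further minute boundary passed. Total skipped labels = 18 × 0 + 2 × 1 = 2.
Non-drop label index = 2867 + 2 = 2869; at 30 labels/s that is 00:01:35:19, i.e. DF 00:01:35;19.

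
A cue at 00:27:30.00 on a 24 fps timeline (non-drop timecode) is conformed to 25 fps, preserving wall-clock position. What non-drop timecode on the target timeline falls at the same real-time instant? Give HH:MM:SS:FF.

Source frame index: (0×3600 + 27×60 + 30) × 24 + 0 = 39600.
Real time: 39600 / (24) = 1650 s.
Target frame: (1650) × (25) = 41250.
At 25 labels/s: frame 41250 → 00:27:30:00.

00:27:30:00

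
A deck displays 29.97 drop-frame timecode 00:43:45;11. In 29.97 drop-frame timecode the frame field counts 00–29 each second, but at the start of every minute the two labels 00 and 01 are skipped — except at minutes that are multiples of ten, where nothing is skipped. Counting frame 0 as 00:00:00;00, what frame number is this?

78683

Complete 10-minute blocks: 4, each 17982 frames → 71928.
Remaining 3 whole minutes in the current block: 1800 + 2 × 1798 = 5396 frames.
Within the current minute: 45 × 30 + 11 − 2 = 1359 (labels ;00/;01 skipped at this minute). Total = 71928 + 5396 + 1359 = 78683.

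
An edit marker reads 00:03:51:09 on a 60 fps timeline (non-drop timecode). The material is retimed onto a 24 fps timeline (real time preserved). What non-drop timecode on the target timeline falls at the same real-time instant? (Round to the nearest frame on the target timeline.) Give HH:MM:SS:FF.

00:03:51:04

Source frame index: (0×3600 + 3×60 + 51) × 60 + 9 = 13869.
Real time: 13869 / (60) = 4623/20 s.
Target frame: (4623/20) × (24) = 27738/5 ≈ 5547.600 → 5548.
At 24 labels/s: frame 5548 → 00:03:51:04.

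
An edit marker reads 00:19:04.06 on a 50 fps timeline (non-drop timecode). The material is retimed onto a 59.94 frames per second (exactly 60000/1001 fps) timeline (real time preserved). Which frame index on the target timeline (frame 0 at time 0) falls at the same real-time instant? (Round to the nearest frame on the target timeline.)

frame 68579

Source frame index: (0×3600 + 19×60 + 4) × 50 + 6 = 57206.
Real time: 57206 / (50) = 28603/25 s.
Target frame: (28603/25) × (60000/1001) = 68647200/1001 ≈ 68578.621 → 68579.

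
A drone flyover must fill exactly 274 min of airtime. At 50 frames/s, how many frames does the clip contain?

274 min = 16440 s.
Frames = 16440 × 50 = 822000.

822000 frames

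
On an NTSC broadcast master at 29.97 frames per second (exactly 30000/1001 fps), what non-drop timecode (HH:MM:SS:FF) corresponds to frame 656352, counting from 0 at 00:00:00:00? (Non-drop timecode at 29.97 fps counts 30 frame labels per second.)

06:04:38:12

656352 ÷ 30 = 21878 full seconds, remainder 12 frames.
21878 s = 6 h 4 min 38 s.
Timecode: 06:04:38:12.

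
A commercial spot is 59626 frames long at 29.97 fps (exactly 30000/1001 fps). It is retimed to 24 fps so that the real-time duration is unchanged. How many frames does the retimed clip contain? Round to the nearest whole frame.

47749 frames

Frames at target rate = 59626 × (24) / (30000/1001) = 29842813/625 ≈ 47748.501.
Nearest whole frame: 47749.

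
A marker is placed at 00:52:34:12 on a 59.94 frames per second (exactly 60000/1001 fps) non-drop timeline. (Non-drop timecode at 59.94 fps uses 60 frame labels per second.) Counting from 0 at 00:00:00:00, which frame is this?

frame 189252

Total seconds to the label: (0 × 3600 + 52 × 60 + 34) = 3154.
Frame index = 3154 × 60 + 12 = 189252.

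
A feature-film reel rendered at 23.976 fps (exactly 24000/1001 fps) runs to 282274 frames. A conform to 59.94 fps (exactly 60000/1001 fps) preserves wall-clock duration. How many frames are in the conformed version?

Target frames = source frames × (target rate / source rate) = 282274 × (60000/1001)/(24000/1001) = 282274 × 5/2 = 705685.

705685 frames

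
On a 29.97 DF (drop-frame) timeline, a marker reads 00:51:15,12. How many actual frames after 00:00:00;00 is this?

As if non-drop at 30 labels/s: (0 × 3600 + 51 × 60 + 15) × 30 + 12 = 92262.
Minute boundaries passed: 51; those not divisible by 10: 51 − 5 = 46; dropped labels = 2 × 46 = 92.
Actual frame index = 92262 − 92 = 92170.

92170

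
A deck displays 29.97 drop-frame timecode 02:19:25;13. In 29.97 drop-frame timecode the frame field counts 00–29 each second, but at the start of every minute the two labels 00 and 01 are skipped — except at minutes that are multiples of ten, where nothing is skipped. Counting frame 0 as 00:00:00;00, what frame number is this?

250711

As if non-drop at 30 labels/s: (2 × 3600 + 19 × 60 + 25) × 30 + 13 = 250963.
Minute boundaries passed: 139; those not divisible by 10: 139 − 13 = 126; dropped labels = 2 × 126 = 252.
Actual frame index = 250963 − 252 = 250711.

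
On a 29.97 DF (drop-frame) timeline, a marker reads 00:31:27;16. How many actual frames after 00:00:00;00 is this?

Complete 10-minute blocks: 3, each 17982 frames → 53946.
Remaining 1 whole minute in the current block: 1800 + 0 × 1798 = 1800 frames.
Within the current minute: 27 × 30 + 16 − 2 = 824 (labels ;00/;01 skipped at this minute). Total = 53946 + 1800 + 824 = 56570.

56570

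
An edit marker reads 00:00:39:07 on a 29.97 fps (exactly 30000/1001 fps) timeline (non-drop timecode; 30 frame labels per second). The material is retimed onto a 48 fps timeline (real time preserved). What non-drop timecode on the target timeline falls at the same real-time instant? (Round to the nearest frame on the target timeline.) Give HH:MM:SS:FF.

Source frame index: (0×3600 + 0×60 + 39) × 30 + 7 = 1177.
Real time: 1177 / (30000/1001) = 1178177/30000 s.
Target frame: (1178177/30000) × (48) = 1178177/625 ≈ 1885.083 → 1885.
At 48 labels/s: frame 1885 → 00:00:39:13.

00:00:39:13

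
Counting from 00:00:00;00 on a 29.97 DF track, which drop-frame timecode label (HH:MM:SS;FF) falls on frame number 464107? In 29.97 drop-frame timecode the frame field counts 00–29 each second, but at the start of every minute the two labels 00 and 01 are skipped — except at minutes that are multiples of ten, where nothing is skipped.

Ten DF minutes hold 17982 frames, so frame 464107 lies in block 25 (frames 449550–467531) with 14557 frames into that block.
The block's first minute is 1800 frames and the rest 1798 each; 14557 frames reaches minute 8, so 25 × 18 + 8 × 2 = 466 labels have been skipped so far.
Adding those back, label number 464107 + 466 = 464573 at 30 labels/s is 15485 s + 23 f = 4 h 18 min 5 s frame 23, i.e. 04:18:05;23.

04:18:05;23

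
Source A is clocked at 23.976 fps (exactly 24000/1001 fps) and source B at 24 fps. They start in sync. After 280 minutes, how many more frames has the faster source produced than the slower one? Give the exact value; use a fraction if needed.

57600/143 frames

280 min = 16800 s.
A emits 24000/1001 × 16800 = 57600000/143 frames; B emits 24 × 16800 = 403200.
Difference = 57600/143 frames (≈ 402.7972); B is ahead of A.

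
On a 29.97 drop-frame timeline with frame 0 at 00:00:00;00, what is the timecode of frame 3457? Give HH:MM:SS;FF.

00:01:55;09

Each 10-minute DF block holds 10 × 60 × 30 − 9 × 2 = 17982 frames. 3457 ÷ 17982 → 0 full blocks, remainder 3457.
Within the partial block the first minute is 1800 frames and each further minute 1798, so 1 further minute boundary passed. Total skipped labels = 18 × 0 + 2 × 1 = 2.
Non-drop label index = 3457 + 2 = 3459; at 30 labels/s that is 00:01:55:09, i.e. DF 00:01:55;09.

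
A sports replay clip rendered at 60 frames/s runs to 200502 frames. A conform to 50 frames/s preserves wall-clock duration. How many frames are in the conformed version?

Target frames = source frames × (target rate / source rate) = 200502 × (50)/(60) = 200502 × 5/6 = 167085.

167085 frames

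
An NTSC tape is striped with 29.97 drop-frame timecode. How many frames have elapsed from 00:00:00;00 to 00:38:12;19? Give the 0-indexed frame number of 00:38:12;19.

68709

Complete 10-minute blocks: 3, each 17982 frames → 53946.
Remaining 8 whole minutes in the current block: 1800 + 7 × 1798 = 14386 frames.
Within the current minute: 12 × 30 + 19 − 2 = 377 (labels ;00/;01 skipped at this minute). Total = 53946 + 14386 + 377 = 68709.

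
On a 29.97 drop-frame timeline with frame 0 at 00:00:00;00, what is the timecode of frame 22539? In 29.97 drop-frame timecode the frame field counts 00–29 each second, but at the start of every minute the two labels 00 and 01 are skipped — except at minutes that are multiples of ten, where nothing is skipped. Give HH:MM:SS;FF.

00:12:32;01

Each 10-minute DF block holds 10 × 60 × 30 − 9 × 2 = 17982 frames. 22539 ÷ 17982 → 1 full block, remainder 4557.
Within the partial block the first minute is 1800 frames and each further minute 1798, so 2 further minute boundaries passed. Total skipped labels = 18 × 1 + 2 × 2 = 22.
Non-drop label index = 22539 + 22 = 22561; at 30 labels/s that is 00:12:32:01, i.e. DF 00:12:32;01.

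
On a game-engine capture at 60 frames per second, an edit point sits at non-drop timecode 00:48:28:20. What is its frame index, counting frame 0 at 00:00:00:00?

Total seconds to the label: (0 × 3600 + 48 × 60 + 28) = 2908.
Frame index = 2908 × 60 + 20 = 174500.

174500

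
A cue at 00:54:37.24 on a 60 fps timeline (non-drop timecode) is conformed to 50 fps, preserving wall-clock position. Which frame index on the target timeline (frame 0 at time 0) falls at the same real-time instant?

frame 163870

Source frame index: (0×3600 + 54×60 + 37) × 60 + 24 = 196644.
Real time: 196644 / (60) = 16387/5 s.
Target frame: (16387/5) × (50) = 163870.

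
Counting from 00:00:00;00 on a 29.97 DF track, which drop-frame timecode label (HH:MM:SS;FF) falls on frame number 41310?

00:22:58;10

Each 10-minute DF block holds 10 × 60 × 30 − 9 × 2 = 17982 frames. 41310 ÷ 17982 → 2 full blocks, remainder 5346.
Within the partial block the first minute is 1800 frames and each further minute 1798, so 2 further minute boundaries passed. Total skipped labels = 18 × 2 + 2 × 2 = 40.
Non-drop label index = 41310 + 40 = 41350; at 30 labels/s that is 00:22:58:10, i.e. DF 00:22:58;10.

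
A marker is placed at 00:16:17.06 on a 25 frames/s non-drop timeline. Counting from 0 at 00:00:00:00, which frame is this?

24431

Total seconds to the label: (0 × 3600 + 16 × 60 + 17) = 977.
Frame index = 977 × 25 + 6 = 24431.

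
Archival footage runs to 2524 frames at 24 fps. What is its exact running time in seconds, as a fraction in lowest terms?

631/6 seconds

Running time = 2524 ÷ (24) = 2524 × 1/24 = 631/6 s.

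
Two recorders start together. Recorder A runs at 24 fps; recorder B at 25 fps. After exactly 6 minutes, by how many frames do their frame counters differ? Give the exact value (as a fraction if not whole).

360 frames

6 min = 360 s.
A emits 24 × 360 = 8640 frames; B emits 25 × 360 = 9000.
Difference = 360 frames; B is ahead of A.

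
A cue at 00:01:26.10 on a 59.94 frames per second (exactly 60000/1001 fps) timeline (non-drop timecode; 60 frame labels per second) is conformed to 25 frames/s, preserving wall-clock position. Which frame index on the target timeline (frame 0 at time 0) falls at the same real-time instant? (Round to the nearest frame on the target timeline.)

frame 2156

Source frame index: (0×3600 + 1×60 + 26) × 60 + 10 = 5170.
Real time: 5170 / (60000/1001) = 517517/6000 s.
Target frame: (517517/6000) × (25) = 517517/240 ≈ 2156.321 → 2156.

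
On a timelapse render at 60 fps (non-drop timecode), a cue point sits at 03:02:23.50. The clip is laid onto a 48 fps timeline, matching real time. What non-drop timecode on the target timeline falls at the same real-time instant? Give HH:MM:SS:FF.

03:02:23:40

Source frame index: (3×3600 + 2×60 + 23) × 60 + 50 = 656630.
Real time: 656630 / (60) = 65663/6 s.
Target frame: (65663/6) × (48) = 525304.
At 48 labels/s: frame 525304 → 03:02:23:40.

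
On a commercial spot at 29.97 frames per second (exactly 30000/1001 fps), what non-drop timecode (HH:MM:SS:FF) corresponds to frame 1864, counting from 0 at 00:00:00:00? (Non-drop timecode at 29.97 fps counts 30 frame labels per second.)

00:01:02:04

1864 ÷ 30 = 62 full seconds, remainder 4 frames.
62 s = 0 h 1 min 2 s.
Timecode: 00:01:02:04.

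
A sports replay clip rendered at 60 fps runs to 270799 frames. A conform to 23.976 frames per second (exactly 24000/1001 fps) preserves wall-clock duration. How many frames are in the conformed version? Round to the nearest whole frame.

Frames at target rate = 270799 × (24000/1001) / (60) = 108319600/1001 ≈ 108211.389.
Nearest whole frame: 108211.

108211 frames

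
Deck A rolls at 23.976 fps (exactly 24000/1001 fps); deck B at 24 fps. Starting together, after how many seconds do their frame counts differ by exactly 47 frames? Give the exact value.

The gap grows by |24 − 24000/1001| = 24/1001 frames per second.
Time for a 47-frame gap: 47 ÷ (24/1001) = 47047/24 s.

47047/24 seconds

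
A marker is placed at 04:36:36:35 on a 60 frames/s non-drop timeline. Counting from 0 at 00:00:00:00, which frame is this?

Total seconds to the label: (4 × 3600 + 36 × 60 + 36) = 16596.
Frame index = 16596 × 60 + 35 = 995795.

995795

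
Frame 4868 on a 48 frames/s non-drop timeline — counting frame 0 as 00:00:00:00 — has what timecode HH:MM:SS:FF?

4868 ÷ 48 = 101 full seconds, remainder 20 frames.
101 s = 0 h 1 min 41 s.
Timecode: 00:01:41:20.

00:01:41:20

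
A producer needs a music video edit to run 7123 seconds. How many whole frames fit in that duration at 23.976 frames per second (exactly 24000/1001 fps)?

Frames = 7123 × 24000/1001 = 170952000/1001 ≈ 170781.2188.
Complete frames: 170781.

170781 frames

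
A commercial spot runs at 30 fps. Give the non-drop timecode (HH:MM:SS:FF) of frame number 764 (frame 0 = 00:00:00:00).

764 ÷ 30 = 25 full seconds, remainder 14 frames.
25 s = 0 h 0 min 25 s.
Timecode: 00:00:25:14.

00:00:25:14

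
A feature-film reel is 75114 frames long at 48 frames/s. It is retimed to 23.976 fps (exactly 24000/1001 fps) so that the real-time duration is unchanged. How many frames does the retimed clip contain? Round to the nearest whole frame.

Frames at target rate = 75114 × (24000/1001) / (48) = 2889000/77 ≈ 37519.481.
Nearest whole frame: 37519.

37519 frames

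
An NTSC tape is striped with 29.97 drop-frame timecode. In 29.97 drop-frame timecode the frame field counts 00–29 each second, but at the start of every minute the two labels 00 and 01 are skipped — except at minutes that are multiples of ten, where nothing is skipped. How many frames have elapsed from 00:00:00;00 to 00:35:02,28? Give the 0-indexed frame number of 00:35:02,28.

63024

Complete 10-minute blocks: 3, each 17982 frames → 53946.
Remaining 5 whole minutes in the current block: 1800 + 4 × 1798 = 8992 frames.
Within the current minute: 2 × 30 + 28 − 2 = 86 (labels ;00/;01 skipped at this minute). Total = 53946 + 8992 + 86 = 63024.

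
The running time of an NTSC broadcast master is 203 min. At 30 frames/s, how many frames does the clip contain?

365400 frames

203 min = 12180 s.
Frames = 12180 × 30 = 365400.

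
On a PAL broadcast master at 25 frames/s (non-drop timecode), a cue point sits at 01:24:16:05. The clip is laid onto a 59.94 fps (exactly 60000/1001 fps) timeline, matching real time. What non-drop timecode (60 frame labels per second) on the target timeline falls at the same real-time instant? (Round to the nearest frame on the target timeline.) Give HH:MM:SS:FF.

Source frame index: (1×3600 + 24×60 + 16) × 25 + 5 = 126405.
Real time: 126405 / (25) = 25281/5 s.
Target frame: (25281/5) × (60000/1001) = 303372000/1001 ≈ 303068.931 → 303069.
At 60 labels/s: frame 303069 → 01:24:11:09.

01:24:11:09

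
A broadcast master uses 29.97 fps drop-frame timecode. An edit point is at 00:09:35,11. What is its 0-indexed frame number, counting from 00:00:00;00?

17243

Complete 10-minute blocks: 0, each 17982 frames → 0.
Remaining 9 whole minutes in the current block: 1800 + 8 × 1798 = 16184 frames.
Within the current minute: 35 × 30 + 11 − 2 = 1059 (labels ;00/;01 skipped at this minute). Total = 0 + 16184 + 1059 = 17243.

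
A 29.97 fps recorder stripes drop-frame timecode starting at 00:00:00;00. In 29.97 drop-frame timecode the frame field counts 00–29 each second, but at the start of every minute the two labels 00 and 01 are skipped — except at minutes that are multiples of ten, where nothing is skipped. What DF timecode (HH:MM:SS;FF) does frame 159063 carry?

01:28:27;13

Each 10-minute DF block holds 10 × 60 × 30 − 9 × 2 = 17982 frames. 159063 ÷ 17982 → 8 full blocks, remainder 15207.
Within the partial block the first minute is 1800 frames and each further minute 1798, so 8 further minute boundaries passed. Total skipped labels = 18 × 8 + 2 × 8 = 160.
Non-drop label index = 159063 + 160 = 159223; at 30 labels/s that is 01:28:27:13, i.e. DF 01:28:27;13.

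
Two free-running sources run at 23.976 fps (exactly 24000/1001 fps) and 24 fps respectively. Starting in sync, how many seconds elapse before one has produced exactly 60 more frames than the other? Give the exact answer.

2502.5 seconds

The gap grows by |24 − 24000/1001| = 24/1001 frames per second.
Time for a 60-frame gap: 60 ÷ (24/1001) = 2502.5 s.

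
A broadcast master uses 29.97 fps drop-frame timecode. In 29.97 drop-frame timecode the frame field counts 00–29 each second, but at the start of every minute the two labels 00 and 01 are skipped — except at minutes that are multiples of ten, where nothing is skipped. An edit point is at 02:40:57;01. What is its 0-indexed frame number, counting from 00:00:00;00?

289423

Complete 10-minute blocks: 16, each 17982 frames → 287712.
Remaining 0 whole minutes in the current block: 0 frames.
Within the current minute: 57 × 30 + 1 = 1711. Total = 287712 + 0 + 1711 = 289423.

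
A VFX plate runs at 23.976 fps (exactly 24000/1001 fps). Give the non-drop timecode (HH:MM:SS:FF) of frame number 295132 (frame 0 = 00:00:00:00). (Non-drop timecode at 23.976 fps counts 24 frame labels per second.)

295132 ÷ 24 = 12297 full seconds, remainder 4 frames.
12297 s = 3 h 24 min 57 s.
Timecode: 03:24:57:04.

03:24:57:04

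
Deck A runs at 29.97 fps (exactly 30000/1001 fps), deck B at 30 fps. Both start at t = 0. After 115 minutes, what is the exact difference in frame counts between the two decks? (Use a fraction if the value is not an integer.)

207000/1001 frames

115 min = 6900 s.
A emits 30000/1001 × 6900 = 207000000/1001 frames; B emits 30 × 6900 = 207000.
Difference = 207000/1001 frames (≈ 206.7932); B is ahead of A.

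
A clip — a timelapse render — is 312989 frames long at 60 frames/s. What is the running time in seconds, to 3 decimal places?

5216.483 seconds

Running time = 312989 × 1/60 = 312989/60 s ≈ 5216.483 s.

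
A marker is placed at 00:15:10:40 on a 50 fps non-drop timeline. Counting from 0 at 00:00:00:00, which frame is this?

Total seconds to the label: (0 × 3600 + 15 × 60 + 10) = 910.
Frame index = 910 × 50 + 40 = 45540.

frame 45540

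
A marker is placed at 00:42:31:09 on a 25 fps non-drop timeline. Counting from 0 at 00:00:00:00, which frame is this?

Total seconds to the label: (0 × 3600 + 42 × 60 + 31) = 2551.
Frame index = 2551 × 25 + 9 = 63784.

63784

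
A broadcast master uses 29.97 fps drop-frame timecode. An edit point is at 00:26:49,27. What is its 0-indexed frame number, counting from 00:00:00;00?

Complete 10-minute blocks: 2, each 17982 frames → 35964.
Remaining 6 whole minutes in the current block: 1800 + 5 × 1798 = 10790 frames.
Within the current minute: 49 × 30 + 27 − 2 = 1495 (labels ;00/;01 skipped at this minute). Total = 35964 + 10790 + 1495 = 48249.

48249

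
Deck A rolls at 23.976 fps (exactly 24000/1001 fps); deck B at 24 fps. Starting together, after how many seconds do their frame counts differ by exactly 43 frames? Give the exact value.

43043/24 seconds

The gap grows by |24 − 24000/1001| = 24/1001 frames per second.
Time for a 43-frame gap: 43 ÷ (24/1001) = 43043/24 s.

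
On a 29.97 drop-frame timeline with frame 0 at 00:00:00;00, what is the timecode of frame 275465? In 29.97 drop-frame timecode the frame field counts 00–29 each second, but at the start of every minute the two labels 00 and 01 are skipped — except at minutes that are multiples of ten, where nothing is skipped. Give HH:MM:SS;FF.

Ten DF minutes hold 17982 frames, so frame 275465 lies in block 15 (frames 269730–287711) with 5735 frames into that block.
The block's first minute is 1800 frames and the rest 1798 each; 5735 frames reaches minute 3, so 15 × 18 + 3 × 2 = 276 labels have been skipped so far.
Adding those back, label number 275465 + 276 = 275741 at 30 labels/s is 9191 s + 11 f = 2 h 33 min 11 s frame 11, i.e. 02:33:11;11.

02:33:11;11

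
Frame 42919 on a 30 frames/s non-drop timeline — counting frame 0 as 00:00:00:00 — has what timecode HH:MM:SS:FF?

00:23:50:19

42919 ÷ 30 = 1430 full seconds, remainder 19 frames.
1430 s = 0 h 23 min 50 s.
Timecode: 00:23:50:19.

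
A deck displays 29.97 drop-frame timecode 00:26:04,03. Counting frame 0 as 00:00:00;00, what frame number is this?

Complete 10-minute blocks: 2, each 17982 frames → 35964.
Remaining 6 whole minutes in the current block: 1800 + 5 × 1798 = 10790 frames.
Within the current minute: 4 × 30 + 3 − 2 = 121 (labels ;00/;01 skipped at this minute). Total = 35964 + 10790 + 121 = 46875.

46875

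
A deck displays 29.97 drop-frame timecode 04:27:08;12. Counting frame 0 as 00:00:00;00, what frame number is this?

Complete 10-minute blocks: 26, each 17982 frames → 467532.
Remaining 7 whole minutes in the current block: 1800 + 6 × 1798 = 12588 frames.
Within the current minute: 8 × 30 + 12 − 2 = 250 (labels ;00/;01 skipped at this minute). Total = 467532 + 12588 + 250 = 480370.

480370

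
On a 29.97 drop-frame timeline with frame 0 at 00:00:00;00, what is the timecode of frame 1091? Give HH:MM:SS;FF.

Each 10-minute DF block holds 10 × 60 × 30 − 9 × 2 = 17982 frames. 1091 ÷ 17982 → 0 full blocks, remainder 1091.
Within the partial block the first minute is 1800 frames and each further minute 1798, so 0 further minute boundaries passed. Total skipped labels = 18 × 0 + 2 × 0 = 0.
Non-drop label index = 1091 + 0 = 1091; at 30 labels/s that is 00:00:36:11, i.e. DF 00:00:36;11.

00:00:36;11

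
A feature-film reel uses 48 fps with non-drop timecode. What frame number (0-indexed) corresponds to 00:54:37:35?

Total seconds to the label: (0 × 3600 + 54 × 60 + 37) = 3277.
Frame index = 3277 × 48 + 35 = 157331.

157331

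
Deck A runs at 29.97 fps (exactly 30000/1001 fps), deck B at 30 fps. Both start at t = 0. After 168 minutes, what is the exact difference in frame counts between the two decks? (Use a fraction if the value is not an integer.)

43200/143 frames

168 min = 10080 s.
A emits 30000/1001 × 10080 = 43200000/143 frames; B emits 30 × 10080 = 302400.
Difference = 43200/143 frames (≈ 302.0979); B is ahead of A.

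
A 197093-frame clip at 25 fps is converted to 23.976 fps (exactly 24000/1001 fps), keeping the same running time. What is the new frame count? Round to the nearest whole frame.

Frames at target rate = 197093 × (24000/1001) / (25) = 14554560/77 ≈ 189020.260.
Nearest whole frame: 189020.

189020 frames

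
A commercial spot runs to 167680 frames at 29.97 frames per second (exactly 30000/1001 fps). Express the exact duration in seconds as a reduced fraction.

Running time = 167680 ÷ (30000/1001) = 167680 × 1001/30000 = 2098096/375 s.

2098096/375 seconds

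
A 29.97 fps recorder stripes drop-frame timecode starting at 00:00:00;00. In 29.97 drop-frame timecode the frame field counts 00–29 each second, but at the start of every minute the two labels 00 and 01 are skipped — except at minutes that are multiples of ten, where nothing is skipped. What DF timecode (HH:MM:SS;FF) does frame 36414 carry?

Ten DF minutes hold 17982 frames, so frame 36414 lies in block 2 (frames 35964–53945) with 450 frames into that block.
The block's first minute is 1800 frames and the rest 1798 each; 450 frames reaches minute 0, so 2 × 18 + 0 × 2 = 36 labels have been skipped so far.
Adding those back, label number 36414 + 36 = 36450 at 30 labels/s is 1215 s + 0 f = 0 h 20 min 15 s frame 0, i.e. 00:20:15;00.

00:20:15;00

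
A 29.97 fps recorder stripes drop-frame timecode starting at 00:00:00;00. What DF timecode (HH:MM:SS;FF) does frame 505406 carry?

04:41:03;22

Ten DF minutes hold 17982 frames, so frame 505406 lies in block 28 (frames 503496–521477) with 1910 frames into that block.
The block's first minute is 1800 frames and the rest 1798 each; 1910 frames reaches minute 1, so 28 × 18 + 1 × 2 = 506 labels have been skipped so far.
Adding those back, label number 505406 + 506 = 505912 at 30 labels/s is 16863 s + 22 f = 4 h 41 min 3 s frame 22, i.e. 04:41:03;22.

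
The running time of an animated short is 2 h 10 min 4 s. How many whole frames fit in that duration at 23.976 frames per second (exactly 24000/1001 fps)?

187108 frames

2 h 10 min 4 s = 7804 s.
Frames = 7804 × 24000/1001 = 187296000/1001 ≈ 187108.8911.
Complete frames: 187108.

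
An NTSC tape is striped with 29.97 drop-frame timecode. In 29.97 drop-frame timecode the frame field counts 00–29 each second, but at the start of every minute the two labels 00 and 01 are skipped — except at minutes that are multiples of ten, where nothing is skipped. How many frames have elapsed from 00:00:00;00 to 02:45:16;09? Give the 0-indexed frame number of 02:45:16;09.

As if non-drop at 30 labels/s: (2 × 3600 + 45 × 60 + 16) × 30 + 9 = 297489.
Minute boundaries passed: 165; those not divisible by 10: 165 − 16 = 149; dropped labels = 2 × 149 = 298.
Actual frame index = 297489 − 298 = 297191.

297191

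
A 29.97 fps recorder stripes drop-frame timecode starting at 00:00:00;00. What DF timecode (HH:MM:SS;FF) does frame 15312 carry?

Ten DF minutes hold 17982 frames, so frame 15312 lies in block 0 (frames 0–17981) with 15312 frames into that block.
The block's first minute is 1800 frames and the rest 1798 each; 15312 frames reaches minute 8, so 0 × 18 + 8 × 2 = 16 labels have been skipped so far.
Adding those back, label number 15312 + 16 = 15328 at 30 labels/s is 510 s + 28 f = 0 h 8 min 30 s frame 28, i.e. 00:08:30;28.

00:08:30;28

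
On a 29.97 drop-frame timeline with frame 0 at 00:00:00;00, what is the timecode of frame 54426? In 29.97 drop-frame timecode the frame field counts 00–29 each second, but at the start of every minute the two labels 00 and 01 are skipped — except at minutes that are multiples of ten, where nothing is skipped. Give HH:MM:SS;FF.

Each 10-minute DF block holds 10 × 60 × 30 − 9 × 2 = 17982 frames. 54426 ÷ 17982 → 3 full blocks, remainder 480.
Within the partial block the first minute is 1800 frames and each further minute 1798, so 0 further minute boundaries passed. Total skipped labels = 18 × 3 + 2 × 0 = 54.
Non-drop label index = 54426 + 54 = 54480; at 30 labels/s that is 00:30:16:00, i.e. DF 00:30:16;00.

00:30:16;00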